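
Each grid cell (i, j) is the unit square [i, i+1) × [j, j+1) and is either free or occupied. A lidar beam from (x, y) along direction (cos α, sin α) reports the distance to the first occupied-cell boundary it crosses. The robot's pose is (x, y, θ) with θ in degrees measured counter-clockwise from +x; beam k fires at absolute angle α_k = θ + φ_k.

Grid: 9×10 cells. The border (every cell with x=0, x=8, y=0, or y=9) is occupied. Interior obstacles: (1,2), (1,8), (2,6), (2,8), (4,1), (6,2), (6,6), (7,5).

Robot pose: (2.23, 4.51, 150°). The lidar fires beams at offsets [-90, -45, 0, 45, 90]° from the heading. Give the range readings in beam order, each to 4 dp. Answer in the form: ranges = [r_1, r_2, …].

ranges = [5.1846, 3.6131, 1.4203, 1.2734, 1.7436]

beam 1: φ=-90°, α=60°
  cosα=0.5000 sinα=0.8660 | (2,4) | tMaxX 1.5400 tMaxY 0.5658 | tΔX 2.0000 tΔY 1.1547
    t=0.5658 [y] (2,5)
    t=1.5400 [x] (3,5)
    t=1.7205 [y] (3,6)
    t=2.8752 [y] (3,7)
    t=3.5400 [x] (4,7)
    t=4.0299 [y] (4,8)
    t=5.1846 [y] (4,9) — stop
  → r_1 = 5.1846
beam 2: φ=-45°, α=105°
  cosα=-0.2588 sinα=0.9659 | (2,4) | tMaxX 0.8887 tMaxY 0.5073 | tΔX 3.8637 tΔY 1.0353
    t=0.5073 [y] (2,5)
    t=0.8887 [x] (1,5)
    t=1.5426 [y] (1,6)
    t=2.5778 [y] (1,7)
    t=3.6131 [y] (1,8) — stop
  → r_2 = 3.6131
beam 3: φ=0°, α=150°
  cosα=-0.8660 sinα=0.5000 | (2,4) | tMaxX 0.2656 tMaxY 0.9800 | tΔX 1.1547 tΔY 2.0000
    t=0.2656 [x] (1,4)
    t=0.9800 [y] (1,5)
    t=1.4203 [x] (0,5) — stop
  → r_3 = 1.4203
beam 4: φ=45°, α=195°
  cosα=-0.9659 sinα=-0.2588 | (2,4) | tMaxX 0.2381 tMaxY 1.9705 | tΔX 1.0353 tΔY 3.8637
    t=0.2381 [x] (1,4)
    t=1.2734 [x] (0,4) — stop
  → r_4 = 1.2734
beam 5: φ=90°, α=240°
  cosα=-0.5000 sinα=-0.8660 | (2,4) | tMaxX 0.4600 tMaxY 0.5889 | tΔX 2.0000 tΔY 1.1547
    t=0.4600 [x] (1,4)
    t=0.5889 [y] (1,3)
    t=1.7436 [y] (1,2) — stop
  → r_5 = 1.7436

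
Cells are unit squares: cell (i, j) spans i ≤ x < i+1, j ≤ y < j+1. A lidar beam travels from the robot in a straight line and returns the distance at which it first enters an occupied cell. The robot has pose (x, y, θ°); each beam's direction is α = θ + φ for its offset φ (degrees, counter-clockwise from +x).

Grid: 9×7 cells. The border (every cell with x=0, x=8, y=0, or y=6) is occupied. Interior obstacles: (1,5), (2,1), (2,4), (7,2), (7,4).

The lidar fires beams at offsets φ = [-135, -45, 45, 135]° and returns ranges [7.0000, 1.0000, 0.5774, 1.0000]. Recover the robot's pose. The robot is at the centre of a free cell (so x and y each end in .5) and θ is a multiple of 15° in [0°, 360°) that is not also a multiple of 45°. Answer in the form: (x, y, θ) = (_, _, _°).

Candidates: 30 free-cell centres × 16 headings = 480 poses. Raycast each; keep the one whose scan matches to 4 dp.
  (7.5, 1.5, 150°): beam 1 = 0.5176 ≠ 7.0000 ✗
  (5.5, 3.5, 60°): beam 1 = 2.5882 ≠ 7.0000 ✗
  (3.5, 2.5, 285°): beam 1 = 2.8868 ≠ 7.0000 ✗
  (3.5, 3.5, 105°): beam 1 = 5.0000 ≠ 7.0000 ✗
  …
  (1.5, 2.5, 165°): r_1=7.0000, r_2=1.0000, r_3=0.5774, r_4=1.0000 — all match ✓
Unique over the lattice → pose = (1.5, 2.5, 165°).

(x, y, θ) = (1.5, 2.5, 165°)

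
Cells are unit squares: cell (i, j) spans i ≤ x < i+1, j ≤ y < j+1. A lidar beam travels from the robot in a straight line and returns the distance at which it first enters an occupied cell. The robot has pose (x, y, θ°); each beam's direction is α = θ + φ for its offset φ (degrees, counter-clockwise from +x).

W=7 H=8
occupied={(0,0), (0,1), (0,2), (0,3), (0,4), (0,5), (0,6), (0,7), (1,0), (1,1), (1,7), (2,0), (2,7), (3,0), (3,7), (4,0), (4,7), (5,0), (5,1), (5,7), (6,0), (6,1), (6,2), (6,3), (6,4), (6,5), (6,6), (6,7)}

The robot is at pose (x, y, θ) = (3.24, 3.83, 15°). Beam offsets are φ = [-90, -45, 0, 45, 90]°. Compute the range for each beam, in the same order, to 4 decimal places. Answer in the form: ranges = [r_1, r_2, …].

beam 1: φ=-90°, α=285°
  dir = (cos 285°, sin 285°) = (0.2588, -0.9659); from cell (3,3)
  next x-line at t=2.9364, next y-line at t=0.8593; Δt_x=3.8637, Δt_y=1.0353
    y: enter (3,2) at t=0.8593
    y: enter (3,1) at t=1.8946
    y: enter (3,0) at t=2.9298 ← occupied
  → r_1 = 2.9298
beam 2: φ=-45°, α=330°
  dir = (cos 330°, sin 330°) = (0.8660, -0.5000); from cell (3,3)
  next x-line at t=0.8776, next y-line at t=1.6600; Δt_x=1.1547, Δt_y=2.0000
    x: enter (4,3) at t=0.8776
    y: enter (4,2) at t=1.6600
    x: enter (5,2) at t=2.0323
    x: enter (6,2) at t=3.1870 ← occupied
  → r_2 = 3.1870
beam 3: φ=0°, α=15°
  dir = (cos 15°, sin 15°) = (0.9659, 0.2588); from cell (3,3)
  next x-line at t=0.7868, next y-line at t=0.6568; Δt_x=1.0353, Δt_y=3.8637
    y: enter (3,4) at t=0.6568
    x: enter (4,4) at t=0.7868
    x: enter (5,4) at t=1.8221
    x: enter (6,4) at t=2.8574 ← occupied
  → r_3 = 2.8574
beam 4: φ=45°, α=60°
  dir = (cos 60°, sin 60°) = (0.5000, 0.8660); from cell (3,3)
  next x-line at t=1.5200, next y-line at t=0.1963; Δt_x=2.0000, Δt_y=1.1547
    y: enter (3,4) at t=0.1963
    y: enter (3,5) at t=1.3510
    x: enter (4,5) at t=1.5200
    y: enter (4,6) at t=2.5057
    x: enter (5,6) at t=3.5200
    y: enter (5,7) at t=3.6604 ← occupied
  → r_4 = 3.6604
beam 5: φ=90°, α=105°
  dir = (cos 105°, sin 105°) = (-0.2588, 0.9659); from cell (3,3)
  next x-line at t=0.9273, next y-line at t=0.1760; Δt_x=3.8637, Δt_y=1.0353
    y: enter (3,4) at t=0.1760
    x: enter (2,4) at t=0.9273
    y: enter (2,5) at t=1.2113
    y: enter (2,6) at t=2.2465
    y: enter (2,7) at t=3.2818 ← occupied
  → r_5 = 3.2818

ranges = [2.9298, 3.1870, 2.8574, 3.6604, 3.2818]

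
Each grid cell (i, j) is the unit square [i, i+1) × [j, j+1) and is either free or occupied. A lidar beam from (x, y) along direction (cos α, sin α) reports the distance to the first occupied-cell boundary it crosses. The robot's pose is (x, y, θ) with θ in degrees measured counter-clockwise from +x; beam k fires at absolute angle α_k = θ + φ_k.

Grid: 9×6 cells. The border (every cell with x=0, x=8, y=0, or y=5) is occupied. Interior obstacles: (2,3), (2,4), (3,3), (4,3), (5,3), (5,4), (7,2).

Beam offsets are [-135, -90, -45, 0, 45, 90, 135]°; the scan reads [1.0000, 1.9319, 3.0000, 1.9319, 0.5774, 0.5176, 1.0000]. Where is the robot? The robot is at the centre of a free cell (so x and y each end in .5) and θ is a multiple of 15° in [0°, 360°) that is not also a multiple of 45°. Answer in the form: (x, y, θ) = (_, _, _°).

(x, y, θ) = (6.5, 1.5, 195°)

Enumerate (i+0.5, j+0.5, θ) over the 21 free cells and 16 admissible headings. For each, cast all 7 beams and compare to the given ranges.
  (5.5, 1.5, 285°): beam 1 = 3.0000 ≠ 1.0000 ✗
  (6.5, 4.5, 300°): beam 1 = 0.5176 ≠ 1.0000 ✗
  (7.5, 1.5, 60°): beam 1 = 0.5176 ≠ 1.0000 ✗
  (5.5, 2.5, 300°): beam 1 = 1.9319 ≠ 1.0000 ✗
  …
  (6.5, 1.5, 195°): r_1=1.0000, r_2=1.9319, r_3=3.0000, r_4=1.9319, r_5=0.5774, r_6=0.5176, r_7=1.0000 — all match ✓
Only this pose fits every beam.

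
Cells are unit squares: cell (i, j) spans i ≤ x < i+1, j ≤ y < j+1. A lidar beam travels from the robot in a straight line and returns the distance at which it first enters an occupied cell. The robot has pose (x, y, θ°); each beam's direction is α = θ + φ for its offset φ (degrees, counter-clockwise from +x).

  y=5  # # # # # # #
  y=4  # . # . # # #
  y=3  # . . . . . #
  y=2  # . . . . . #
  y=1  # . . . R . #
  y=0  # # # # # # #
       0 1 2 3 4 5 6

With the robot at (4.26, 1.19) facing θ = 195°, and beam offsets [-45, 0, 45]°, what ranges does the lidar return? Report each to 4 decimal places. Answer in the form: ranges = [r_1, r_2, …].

ranges = [3.7643, 0.7341, 0.2194]

beam 1: φ=-45°, α=150°
  d=(-0.8660,0.5000)  start (4,1)  tX=0.3002 tY=1.6200  stride 1/|dx|=1.1547 1/|dy|=2.0000
    cross x-line → (3,1), t=0.3002
    cross x-line → (2,1), t=1.4549
    cross y-line → (2,2), t=1.6200
    cross x-line → (1,2), t=2.6096
    cross y-line → (1,3), t=3.6200
    cross x-line → (0,3), t=3.7643 (wall)
  → r_1 = 3.7643
beam 2: φ=0°, α=195°
  d=(-0.9659,-0.2588)  start (4,1)  tX=0.2692 tY=0.7341  stride 1/|dx|=1.0353 1/|dy|=3.8637
    cross x-line → (3,1), t=0.2692
    cross y-line → (3,0), t=0.7341 (wall)
  → r_2 = 0.7341
beam 3: φ=45°, α=240°
  d=(-0.5000,-0.8660)  start (4,1)  tX=0.5200 tY=0.2194  stride 1/|dx|=2.0000 1/|dy|=1.1547
    cross y-line → (4,0), t=0.2194 (wall)
  → r_3 = 0.2194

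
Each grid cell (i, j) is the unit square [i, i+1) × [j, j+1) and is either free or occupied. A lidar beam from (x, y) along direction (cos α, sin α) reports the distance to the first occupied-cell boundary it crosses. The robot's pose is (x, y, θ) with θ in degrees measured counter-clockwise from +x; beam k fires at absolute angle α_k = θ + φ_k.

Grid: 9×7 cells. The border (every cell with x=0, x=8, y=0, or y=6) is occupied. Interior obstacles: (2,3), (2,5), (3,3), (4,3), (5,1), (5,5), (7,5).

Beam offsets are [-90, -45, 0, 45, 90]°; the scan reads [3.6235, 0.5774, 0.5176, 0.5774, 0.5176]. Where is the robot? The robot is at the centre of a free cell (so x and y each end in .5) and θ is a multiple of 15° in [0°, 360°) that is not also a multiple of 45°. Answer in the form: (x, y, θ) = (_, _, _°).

(x, y, θ) = (6.5, 1.5, 195°)

Candidates: 28 free-cell centres × 16 headings = 448 poses. Raycast each; keep the one whose scan matches to 4 dp.
  (3.5, 2.5, 285°): beam 1 = 2.5882 ≠ 3.6235 ✗
  (7.5, 4.5, 330°): beam 1 = 3.0000 ≠ 3.6235 ✗
  (5.5, 2.5, 75°): beam 1 = 2.5882 ≠ 3.6235 ✗
  …
  (6.5, 1.5, 195°): r_1=3.6235, r_2=0.5774, r_3=0.5176, r_4=0.5774, r_5=0.5176 — all match ✓
Unique over the lattice → pose = (6.5, 1.5, 195°).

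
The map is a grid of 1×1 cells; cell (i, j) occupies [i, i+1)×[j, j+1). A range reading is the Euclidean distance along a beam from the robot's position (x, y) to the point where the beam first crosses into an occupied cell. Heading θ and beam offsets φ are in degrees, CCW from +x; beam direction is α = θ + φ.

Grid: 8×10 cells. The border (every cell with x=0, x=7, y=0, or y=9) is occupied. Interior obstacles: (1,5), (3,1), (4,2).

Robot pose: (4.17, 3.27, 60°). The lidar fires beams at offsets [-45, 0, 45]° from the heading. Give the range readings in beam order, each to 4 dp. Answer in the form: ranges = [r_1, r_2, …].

beam 1: φ=-45°, α=15°
  dir = (cos 15°, sin 15°) = (0.9659, 0.2588); from cell (4,3)
  next x-line at t=0.8593, next y-line at t=2.8205; Δt_x=1.0353, Δt_y=3.8637
    x: enter (5,3) at t=0.8593
    x: enter (6,3) at t=1.8946
    y: enter (6,4) at t=2.8205
    x: enter (7,4) at t=2.9298 ← occupied
  → r_1 = 2.9298
beam 2: φ=0°, α=60°
  dir = (cos 60°, sin 60°) = (0.5000, 0.8660); from cell (4,3)
  next x-line at t=1.6600, next y-line at t=0.8429; Δt_x=2.0000, Δt_y=1.1547
    y: enter (4,4) at t=0.8429
    x: enter (5,4) at t=1.6600
    y: enter (5,5) at t=1.9976
    y: enter (5,6) at t=3.1523
    x: enter (6,6) at t=3.6600
    y: enter (6,7) at t=4.3070
    y: enter (6,8) at t=5.4617
    x: enter (7,8) at t=5.6600 ← occupied
  → r_2 = 5.6600
beam 3: φ=45°, α=105°
  dir = (cos 105°, sin 105°) = (-0.2588, 0.9659); from cell (4,3)
  next x-line at t=0.6568, next y-line at t=0.7558; Δt_x=3.8637, Δt_y=1.0353
    x: enter (3,3) at t=0.6568
    y: enter (3,4) at t=0.7558
    y: enter (3,5) at t=1.7910
    y: enter (3,6) at t=2.8263
    y: enter (3,7) at t=3.8616
    x: enter (2,7) at t=4.5205
    y: enter (2,8) at t=4.8969
    y: enter (2,9) at t=5.9321 ← occupied
  → r_3 = 5.9321

ranges = [2.9298, 5.6600, 5.9321]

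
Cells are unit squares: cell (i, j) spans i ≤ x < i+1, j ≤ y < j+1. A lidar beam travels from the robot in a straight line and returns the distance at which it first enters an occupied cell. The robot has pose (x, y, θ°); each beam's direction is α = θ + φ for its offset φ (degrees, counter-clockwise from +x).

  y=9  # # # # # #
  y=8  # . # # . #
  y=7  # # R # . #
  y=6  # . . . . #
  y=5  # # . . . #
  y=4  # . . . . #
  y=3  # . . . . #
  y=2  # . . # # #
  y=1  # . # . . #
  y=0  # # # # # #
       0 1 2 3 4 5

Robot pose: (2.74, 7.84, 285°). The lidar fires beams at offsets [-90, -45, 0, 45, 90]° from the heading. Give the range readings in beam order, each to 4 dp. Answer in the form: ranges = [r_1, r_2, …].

ranges = [0.7661, 2.1246, 5.0107, 0.3002, 0.2692]

beam 1: φ=-90°, α=195°
  direction (-0.9659, -0.2588); cell (2,7); t to first gridline: x 0.7661, y 3.2455 (then +1.0353 / +3.8637)
    (1,7) via x @ 0.7661  # hit
  → r_1 = 0.7661
beam 2: φ=-45°, α=240°
  direction (-0.5000, -0.8660); cell (2,7); t to first gridline: x 1.4800, y 0.9699 (then +2.0000 / +1.1547)
    (2,6) via y @ 0.9699
    (1,6) via x @ 1.4800
    (1,5) via y @ 2.1246  # hit
  → r_2 = 2.1246
beam 3: φ=0°, α=285°
  direction (0.2588, -0.9659); cell (2,7); t to first gridline: x 1.0046, y 0.8696 (then +3.8637 / +1.0353)
    (2,6) via y @ 0.8696
    (3,6) via x @ 1.0046
    (3,5) via y @ 1.9049
    (3,4) via y @ 2.9402
    (3,3) via y @ 3.9755
    (4,3) via x @ 4.8683
    (4,2) via y @ 5.0107  # hit
  → r_3 = 5.0107
beam 4: φ=45°, α=330°
  direction (0.8660, -0.5000); cell (2,7); t to first gridline: x 0.3002, y 1.6800 (then +1.1547 / +2.0000)
    (3,7) via x @ 0.3002  # hit
  → r_4 = 0.3002
beam 5: φ=90°, α=15°
  direction (0.9659, 0.2588); cell (2,7); t to first gridline: x 0.2692, y 0.6182 (then +1.0353 / +3.8637)
    (3,7) via x @ 0.2692  # hit
  → r_5 = 0.2692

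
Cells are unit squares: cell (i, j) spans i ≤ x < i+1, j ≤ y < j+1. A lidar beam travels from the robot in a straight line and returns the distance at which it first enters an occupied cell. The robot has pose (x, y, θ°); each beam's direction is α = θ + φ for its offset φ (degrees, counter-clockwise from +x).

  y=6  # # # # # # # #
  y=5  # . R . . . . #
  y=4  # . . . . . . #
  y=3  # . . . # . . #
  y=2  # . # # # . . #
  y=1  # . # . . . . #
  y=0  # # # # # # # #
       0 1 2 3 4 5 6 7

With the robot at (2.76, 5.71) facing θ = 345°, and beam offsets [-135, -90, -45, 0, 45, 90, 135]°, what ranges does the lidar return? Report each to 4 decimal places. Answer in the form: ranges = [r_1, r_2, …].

beam 1: φ=-135°, α=210°
  d=(-0.8660,-0.5000)  start (2,5)  tX=0.8776 tY=1.4200  stride 1/|dx|=1.1547 1/|dy|=2.0000
    cross x-line → (1,5), t=0.8776
    cross y-line → (1,4), t=1.4200
    cross x-line → (0,4), t=2.0323 (wall)
  → r_1 = 2.0323
beam 2: φ=-90°, α=255°
  d=(-0.2588,-0.9659)  start (2,5)  tX=2.9364 tY=0.7350  stride 1/|dx|=3.8637 1/|dy|=1.0353
    cross y-line → (2,4), t=0.7350
    cross y-line → (2,3), t=1.7703
    cross y-line → (2,2), t=2.8056 (wall)
  → r_2 = 2.8056
beam 3: φ=-45°, α=300°
  d=(0.5000,-0.8660)  start (2,5)  tX=0.4800 tY=0.8198  stride 1/|dx|=2.0000 1/|dy|=1.1547
    cross x-line → (3,5), t=0.4800
    cross y-line → (3,4), t=0.8198
    cross y-line → (3,3), t=1.9745
    cross x-line → (4,3), t=2.4800 (wall)
  → r_3 = 2.4800
beam 4: φ=0°, α=345°
  d=(0.9659,-0.2588)  start (2,5)  tX=0.2485 tY=2.7432  stride 1/|dx|=1.0353 1/|dy|=3.8637
    cross x-line → (3,5), t=0.2485
    cross x-line → (4,5), t=1.2837
    cross x-line → (5,5), t=2.3190
    cross y-line → (5,4), t=2.7432
    cross x-line → (6,4), t=3.3543
    cross x-line → (7,4), t=4.3896 (wall)
  → r_4 = 4.3896
beam 5: φ=45°, α=30°
  d=(0.8660,0.5000)  start (2,5)  tX=0.2771 tY=0.5800  stride 1/|dx|=1.1547 1/|dy|=2.0000
    cross x-line → (3,5), t=0.2771
    cross y-line → (3,6), t=0.5800 (wall)
  → r_5 = 0.5800
beam 6: φ=90°, α=75°
  d=(0.2588,0.9659)  start (2,5)  tX=0.9273 tY=0.3002  stride 1/|dx|=3.8637 1/|dy|=1.0353
    cross y-line → (2,6), t=0.3002 (wall)
  → r_6 = 0.3002
beam 7: φ=135°, α=120°
  d=(-0.5000,0.8660)  start (2,5)  tX=1.5200 tY=0.3349  stride 1/|dx|=2.0000 1/|dy|=1.1547
    cross y-line → (2,6), t=0.3349 (wall)
  → r_7 = 0.3349

ranges = [2.0323, 2.8056, 2.4800, 4.3896, 0.5800, 0.3002, 0.3349]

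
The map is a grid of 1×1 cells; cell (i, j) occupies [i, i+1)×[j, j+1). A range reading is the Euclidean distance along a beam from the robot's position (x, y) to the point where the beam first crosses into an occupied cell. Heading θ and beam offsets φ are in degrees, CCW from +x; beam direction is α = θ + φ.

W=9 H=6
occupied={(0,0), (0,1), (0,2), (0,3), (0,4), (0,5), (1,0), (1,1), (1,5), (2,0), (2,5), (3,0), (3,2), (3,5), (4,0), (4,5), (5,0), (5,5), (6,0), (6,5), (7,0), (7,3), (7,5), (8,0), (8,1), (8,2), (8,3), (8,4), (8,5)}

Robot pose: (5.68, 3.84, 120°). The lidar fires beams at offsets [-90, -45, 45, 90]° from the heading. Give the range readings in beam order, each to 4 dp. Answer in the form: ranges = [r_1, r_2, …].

beam 1: φ=-90°, α=30°
  direction (0.8660, 0.5000); cell (5,3); t to first gridline: x 0.3695, y 0.3200 (then +1.1547 / +2.0000)
    (5,4) via y @ 0.3200
    (6,4) via x @ 0.3695
    (7,4) via x @ 1.5242
    (7,5) via y @ 2.3200  # hit
  → r_1 = 2.3200
beam 2: φ=-45°, α=75°
  direction (0.2588, 0.9659); cell (5,3); t to first gridline: x 1.2364, y 0.1656 (then +3.8637 / +1.0353)
    (5,4) via y @ 0.1656
    (5,5) via y @ 1.2009  # hit
  → r_2 = 1.2009
beam 3: φ=45°, α=165°
  direction (-0.9659, 0.2588); cell (5,3); t to first gridline: x 0.7040, y 0.6182 (then +1.0353 / +3.8637)
    (5,4) via y @ 0.6182
    (4,4) via x @ 0.7040
    (3,4) via x @ 1.7393
    (2,4) via x @ 2.7745
    (1,4) via x @ 3.8098
    (1,5) via y @ 4.4819  # hit
  → r_3 = 4.4819
beam 4: φ=90°, α=210°
  direction (-0.8660, -0.5000); cell (5,3); t to first gridline: x 0.7852, y 1.6800 (then +1.1547 / +2.0000)
    (4,3) via x @ 0.7852
    (4,2) via y @ 1.6800
    (3,2) via x @ 1.9399  # hit
  → r_4 = 1.9399

ranges = [2.3200, 1.2009, 4.4819, 1.9399]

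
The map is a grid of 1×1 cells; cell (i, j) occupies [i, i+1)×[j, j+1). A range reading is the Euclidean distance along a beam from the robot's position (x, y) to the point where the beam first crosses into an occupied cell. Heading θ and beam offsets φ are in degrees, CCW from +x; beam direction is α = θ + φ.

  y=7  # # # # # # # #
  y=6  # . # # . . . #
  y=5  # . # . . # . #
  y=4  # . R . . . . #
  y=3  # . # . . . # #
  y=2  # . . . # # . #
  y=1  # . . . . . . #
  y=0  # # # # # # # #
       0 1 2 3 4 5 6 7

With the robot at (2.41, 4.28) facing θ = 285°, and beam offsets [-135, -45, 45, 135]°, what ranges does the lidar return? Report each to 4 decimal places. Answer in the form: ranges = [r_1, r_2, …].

ranges = [1.6281, 0.3233, 0.5600, 0.8314]

beam 1: φ=-135°, α=150°
  dir = (cos 150°, sin 150°) = (-0.8660, 0.5000); from cell (2,4)
  next x-line at t=0.4734, next y-line at t=1.4400; Δt_x=1.1547, Δt_y=2.0000
    x: enter (1,4) at t=0.4734
    y: enter (1,5) at t=1.4400
    x: enter (0,5) at t=1.6281 ← occupied
  → r_1 = 1.6281
beam 2: φ=-45°, α=240°
  dir = (cos 240°, sin 240°) = (-0.5000, -0.8660); from cell (2,4)
  next x-line at t=0.8200, next y-line at t=0.3233; Δt_x=2.0000, Δt_y=1.1547
    y: enter (2,3) at t=0.3233 ← occupied
  → r_2 = 0.3233
beam 3: φ=45°, α=330°
  dir = (cos 330°, sin 330°) = (0.8660, -0.5000); from cell (2,4)
  next x-line at t=0.6813, next y-line at t=0.5600; Δt_x=1.1547, Δt_y=2.0000
    y: enter (2,3) at t=0.5600 ← occupied
  → r_3 = 0.5600
beam 4: φ=135°, α=60°
  dir = (cos 60°, sin 60°) = (0.5000, 0.8660); from cell (2,4)
  next x-line at t=1.1800, next y-line at t=0.8314; Δt_x=2.0000, Δt_y=1.1547
    y: enter (2,5) at t=0.8314 ← occupied
  → r_4 = 0.8314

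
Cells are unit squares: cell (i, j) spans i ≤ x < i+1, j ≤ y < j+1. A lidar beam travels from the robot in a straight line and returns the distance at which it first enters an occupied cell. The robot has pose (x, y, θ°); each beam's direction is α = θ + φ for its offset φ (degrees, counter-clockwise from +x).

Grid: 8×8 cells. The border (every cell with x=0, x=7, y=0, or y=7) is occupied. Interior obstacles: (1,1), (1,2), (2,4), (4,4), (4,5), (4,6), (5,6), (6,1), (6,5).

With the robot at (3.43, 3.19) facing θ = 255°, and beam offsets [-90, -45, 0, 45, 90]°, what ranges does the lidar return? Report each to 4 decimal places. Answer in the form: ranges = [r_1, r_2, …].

ranges = [2.5157, 1.6512, 2.2673, 2.5288, 3.6959]

beam 1: φ=-90°, α=165°
  cosα=-0.9659 sinα=0.2588 | (3,3) | tMaxX 0.4452 tMaxY 3.1296 | tΔX 1.0353 tΔY 3.8637
    t=0.4452 [x] (2,3)
    t=1.4804 [x] (1,3)
    t=2.5157 [x] (0,3) — stop
  → r_1 = 2.5157
beam 2: φ=-45°, α=210°
  cosα=-0.8660 sinα=-0.5000 | (3,3) | tMaxX 0.4965 tMaxY 0.3800 | tΔX 1.1547 tΔY 2.0000
    t=0.3800 [y] (3,2)
    t=0.4965 [x] (2,2)
    t=1.6512 [x] (1,2) — stop
  → r_2 = 1.6512
beam 3: φ=0°, α=255°
  cosα=-0.2588 sinα=-0.9659 | (3,3) | tMaxX 1.6614 tMaxY 0.1967 | tΔX 3.8637 tΔY 1.0353
    t=0.1967 [y] (3,2)
    t=1.2320 [y] (3,1)
    t=1.6614 [x] (2,1)
    t=2.2673 [y] (2,0) — stop
  → r_3 = 2.2673
beam 4: φ=45°, α=300°
  cosα=0.5000 sinα=-0.8660 | (3,3) | tMaxX 1.1400 tMaxY 0.2194 | tΔX 2.0000 tΔY 1.1547
    t=0.2194 [y] (3,2)
    t=1.1400 [x] (4,2)
    t=1.3741 [y] (4,1)
    t=2.5288 [y] (4,0) — stop
  → r_4 = 2.5288
beam 5: φ=90°, α=345°
  cosα=0.9659 sinα=-0.2588 | (3,3) | tMaxX 0.5901 tMaxY 0.7341 | tΔX 1.0353 tΔY 3.8637
    t=0.5901 [x] (4,3)
    t=0.7341 [y] (4,2)
    t=1.6254 [x] (5,2)
    t=2.6607 [x] (6,2)
    t=3.6959 [x] (7,2) — stop
  → r_5 = 3.6959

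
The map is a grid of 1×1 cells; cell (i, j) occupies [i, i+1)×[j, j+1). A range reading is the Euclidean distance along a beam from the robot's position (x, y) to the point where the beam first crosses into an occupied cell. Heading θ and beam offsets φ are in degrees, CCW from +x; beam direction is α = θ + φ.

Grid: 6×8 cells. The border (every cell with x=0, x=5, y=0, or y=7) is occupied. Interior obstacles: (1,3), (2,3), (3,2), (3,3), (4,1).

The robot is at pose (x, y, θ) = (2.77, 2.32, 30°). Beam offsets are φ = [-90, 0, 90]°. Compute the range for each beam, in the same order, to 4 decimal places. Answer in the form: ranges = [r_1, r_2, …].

ranges = [1.5242, 0.2656, 0.7852]

beam 1: φ=-90°, α=300°
  d=(0.5000,-0.8660)  start (2,2)  tX=0.4600 tY=0.3695  stride 1/|dx|=2.0000 1/|dy|=1.1547
    cross y-line → (2,1), t=0.3695
    cross x-line → (3,1), t=0.4600
    cross y-line → (3,0), t=1.5242 (wall)
  → r_1 = 1.5242
beam 2: φ=0°, α=30°
  d=(0.8660,0.5000)  start (2,2)  tX=0.2656 tY=1.3600  stride 1/|dx|=1.1547 1/|dy|=2.0000
    cross x-line → (3,2), t=0.2656 (wall)
  → r_2 = 0.2656
beam 3: φ=90°, α=120°
  d=(-0.5000,0.8660)  start (2,2)  tX=1.5400 tY=0.7852  stride 1/|dx|=2.0000 1/|dy|=1.1547
    cross y-line → (2,3), t=0.7852 (wall)
  → r_3 = 0.7852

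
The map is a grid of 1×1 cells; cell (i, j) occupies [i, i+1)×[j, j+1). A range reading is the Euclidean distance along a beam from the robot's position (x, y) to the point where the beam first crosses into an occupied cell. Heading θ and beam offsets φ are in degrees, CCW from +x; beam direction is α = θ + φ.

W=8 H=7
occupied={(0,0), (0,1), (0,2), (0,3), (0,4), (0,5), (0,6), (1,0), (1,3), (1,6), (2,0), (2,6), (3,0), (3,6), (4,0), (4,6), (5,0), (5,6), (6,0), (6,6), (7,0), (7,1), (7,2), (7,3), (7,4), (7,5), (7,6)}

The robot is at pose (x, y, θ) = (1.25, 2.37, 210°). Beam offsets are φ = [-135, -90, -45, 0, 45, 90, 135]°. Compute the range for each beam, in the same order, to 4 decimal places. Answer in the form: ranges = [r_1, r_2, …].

ranges = [0.6522, 0.5000, 0.2588, 0.2887, 0.9659, 1.5819, 5.2933]

beam 1: φ=-135°, α=75°
  d=(0.2588,0.9659)  start (1,2)  tX=2.8978 tY=0.6522  stride 1/|dx|=3.8637 1/|dy|=1.0353
    cross y-line → (1,3), t=0.6522 (wall)
  → r_1 = 0.6522
beam 2: φ=-90°, α=120°
  d=(-0.5000,0.8660)  start (1,2)  tX=0.5000 tY=0.7275  stride 1/|dx|=2.0000 1/|dy|=1.1547
    cross x-line → (0,2), t=0.5000 (wall)
  → r_2 = 0.5000
beam 3: φ=-45°, α=165°
  d=(-0.9659,0.2588)  start (1,2)  tX=0.2588 tY=2.4341  stride 1/|dx|=1.0353 1/|dy|=3.8637
    cross x-line → (0,2), t=0.2588 (wall)
  → r_3 = 0.2588
beam 4: φ=0°, α=210°
  d=(-0.8660,-0.5000)  start (1,2)  tX=0.2887 tY=0.7400  stride 1/|dx|=1.1547 1/|dy|=2.0000
    cross x-line → (0,2), t=0.2887 (wall)
  → r_4 = 0.2887
beam 5: φ=45°, α=255°
  d=(-0.2588,-0.9659)  start (1,2)  tX=0.9659 tY=0.3831  stride 1/|dx|=3.8637 1/|dy|=1.0353
    cross y-line → (1,1), t=0.3831
    cross x-line → (0,1), t=0.9659 (wall)
  → r_5 = 0.9659
beam 6: φ=90°, α=300°
  d=(0.5000,-0.8660)  start (1,2)  tX=1.5000 tY=0.4272  stride 1/|dx|=2.0000 1/|dy|=1.1547
    cross y-line → (1,1), t=0.4272
    cross x-line → (2,1), t=1.5000
    cross y-line → (2,0), t=1.5819 (wall)
  → r_6 = 1.5819
beam 7: φ=135°, α=345°
  d=(0.9659,-0.2588)  start (1,2)  tX=0.7765 tY=1.4296  stride 1/|dx|=1.0353 1/|dy|=3.8637
    cross x-line → (2,2), t=0.7765
    cross y-line → (2,1), t=1.4296
    cross x-line → (3,1), t=1.8117
    cross x-line → (4,1), t=2.8470
    cross x-line → (5,1), t=3.8823
    cross x-line → (6,1), t=4.9176
    cross y-line → (6,0), t=5.2933 (wall)
  → r_7 = 5.2933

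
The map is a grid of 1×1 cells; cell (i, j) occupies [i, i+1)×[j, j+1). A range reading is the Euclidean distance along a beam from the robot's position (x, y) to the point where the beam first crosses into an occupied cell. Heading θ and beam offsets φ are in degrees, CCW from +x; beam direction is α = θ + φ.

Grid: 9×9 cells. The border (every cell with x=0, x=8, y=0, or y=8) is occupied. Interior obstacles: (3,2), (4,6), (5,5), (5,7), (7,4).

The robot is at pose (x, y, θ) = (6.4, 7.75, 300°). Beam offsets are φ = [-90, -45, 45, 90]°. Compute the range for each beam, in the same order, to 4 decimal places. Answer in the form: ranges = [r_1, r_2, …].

ranges = [0.4619, 1.8117, 1.6564, 0.5000]

beam 1: φ=-90°, α=210°
  dir = (cos 210°, sin 210°) = (-0.8660, -0.5000); from cell (6,7)
  next x-line at t=0.4619, next y-line at t=1.5000; Δt_x=1.1547, Δt_y=2.0000
    x: enter (5,7) at t=0.4619 ← occupied
  → r_1 = 0.4619
beam 2: φ=-45°, α=255°
  dir = (cos 255°, sin 255°) = (-0.2588, -0.9659); from cell (6,7)
  next x-line at t=1.5455, next y-line at t=0.7765; Δt_x=3.8637, Δt_y=1.0353
    y: enter (6,6) at t=0.7765
    x: enter (5,6) at t=1.5455
    y: enter (5,5) at t=1.8117 ← occupied
  → r_2 = 1.8117
beam 3: φ=45°, α=345°
  dir = (cos 345°, sin 345°) = (0.9659, -0.2588); from cell (6,7)
  next x-line at t=0.6212, next y-line at t=2.8978; Δt_x=1.0353, Δt_y=3.8637
    x: enter (7,7) at t=0.6212
    x: enter (8,7) at t=1.6564 ← occupied
  → r_3 = 1.6564
beam 4: φ=90°, α=30°
  dir = (cos 30°, sin 30°) = (0.8660, 0.5000); from cell (6,7)
  next x-line at t=0.6928, next y-line at t=0.5000; Δt_x=1.1547, Δt_y=2.0000
    y: enter (6,8) at t=0.5000 ← occupied
  → r_4 = 0.5000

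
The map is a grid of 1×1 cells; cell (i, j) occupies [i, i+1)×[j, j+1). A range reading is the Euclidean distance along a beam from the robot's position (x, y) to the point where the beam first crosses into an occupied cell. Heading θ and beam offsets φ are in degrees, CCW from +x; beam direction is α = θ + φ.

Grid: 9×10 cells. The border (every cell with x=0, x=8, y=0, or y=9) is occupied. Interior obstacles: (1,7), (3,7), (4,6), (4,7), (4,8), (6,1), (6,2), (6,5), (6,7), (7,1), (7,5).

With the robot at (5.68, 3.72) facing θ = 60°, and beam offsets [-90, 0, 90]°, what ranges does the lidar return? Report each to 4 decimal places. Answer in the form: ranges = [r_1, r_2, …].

beam 1: φ=-90°, α=330°
  direction (0.8660, -0.5000); cell (5,3); t to first gridline: x 0.3695, y 1.4400 (then +1.1547 / +2.0000)
    (6,3) via x @ 0.3695
    (6,2) via y @ 1.4400  # hit
  → r_1 = 1.4400
beam 2: φ=0°, α=60°
  direction (0.5000, 0.8660); cell (5,3); t to first gridline: x 0.6400, y 0.3233 (then +2.0000 / +1.1547)
    (5,4) via y @ 0.3233
    (6,4) via x @ 0.6400
    (6,5) via y @ 1.4780  # hit
  → r_2 = 1.4780
beam 3: φ=90°, α=150°
  direction (-0.8660, 0.5000); cell (5,3); t to first gridline: x 0.7852, y 0.5600 (then +1.1547 / +2.0000)
    (5,4) via y @ 0.5600
    (4,4) via x @ 0.7852
    (3,4) via x @ 1.9399
    (3,5) via y @ 2.5600
    (2,5) via x @ 3.0946
    (1,5) via x @ 4.2493
    (1,6) via y @ 4.5600
    (0,6) via x @ 5.4040  # hit
  → r_3 = 5.4040

ranges = [1.4400, 1.4780, 5.4040]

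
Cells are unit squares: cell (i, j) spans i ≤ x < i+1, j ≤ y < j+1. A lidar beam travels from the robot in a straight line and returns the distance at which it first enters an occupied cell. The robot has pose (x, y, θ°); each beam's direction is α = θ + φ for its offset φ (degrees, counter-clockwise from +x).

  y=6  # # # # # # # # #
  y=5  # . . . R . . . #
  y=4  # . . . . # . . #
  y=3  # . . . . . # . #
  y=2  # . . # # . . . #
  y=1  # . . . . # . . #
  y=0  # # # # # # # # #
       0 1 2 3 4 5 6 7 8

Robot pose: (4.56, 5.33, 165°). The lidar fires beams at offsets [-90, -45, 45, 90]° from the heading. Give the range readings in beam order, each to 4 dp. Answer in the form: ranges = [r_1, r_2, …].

ranges = [0.6936, 0.7736, 4.1107, 2.4122]

beam 1: φ=-90°, α=75°
  dir = (cos 75°, sin 75°) = (0.2588, 0.9659); from cell (4,5)
  next x-line at t=1.7000, next y-line at t=0.6936; Δt_x=3.8637, Δt_y=1.0353
    y: enter (4,6) at t=0.6936 ← occupied
  → r_1 = 0.6936
beam 2: φ=-45°, α=120°
  dir = (cos 120°, sin 120°) = (-0.5000, 0.8660); from cell (4,5)
  next x-line at t=1.1200, next y-line at t=0.7736; Δt_x=2.0000, Δt_y=1.1547
    y: enter (4,6) at t=0.7736 ← occupied
  → r_2 = 0.7736
beam 3: φ=45°, α=210°
  dir = (cos 210°, sin 210°) = (-0.8660, -0.5000); from cell (4,5)
  next x-line at t=0.6466, next y-line at t=0.6600; Δt_x=1.1547, Δt_y=2.0000
    x: enter (3,5) at t=0.6466
    y: enter (3,4) at t=0.6600
    x: enter (2,4) at t=1.8013
    y: enter (2,3) at t=2.6600
    x: enter (1,3) at t=2.9560
    x: enter (0,3) at t=4.1107 ← occupied
  → r_3 = 4.1107
beam 4: φ=90°, α=255°
  dir = (cos 255°, sin 255°) = (-0.2588, -0.9659); from cell (4,5)
  next x-line at t=2.1637, next y-line at t=0.3416; Δt_x=3.8637, Δt_y=1.0353
    y: enter (4,4) at t=0.3416
    y: enter (4,3) at t=1.3769
    x: enter (3,3) at t=2.1637
    y: enter (3,2) at t=2.4122 ← occupied
  → r_4 = 2.4122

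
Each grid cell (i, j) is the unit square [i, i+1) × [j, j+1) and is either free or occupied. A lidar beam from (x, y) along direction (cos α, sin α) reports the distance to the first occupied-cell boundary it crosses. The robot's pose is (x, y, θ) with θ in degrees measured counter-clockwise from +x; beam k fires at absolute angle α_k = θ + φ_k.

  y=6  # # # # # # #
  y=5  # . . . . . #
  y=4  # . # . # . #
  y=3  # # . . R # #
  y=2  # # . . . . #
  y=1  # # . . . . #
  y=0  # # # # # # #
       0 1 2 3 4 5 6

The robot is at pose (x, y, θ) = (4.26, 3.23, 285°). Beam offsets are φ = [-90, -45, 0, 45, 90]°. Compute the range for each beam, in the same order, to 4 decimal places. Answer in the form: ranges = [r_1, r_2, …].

ranges = [2.3397, 2.5750, 2.3087, 2.0092, 0.7661]

beam 1: φ=-90°, α=195°
  d=(-0.9659,-0.2588)  start (4,3)  tX=0.2692 tY=0.8887  stride 1/|dx|=1.0353 1/|dy|=3.8637
    cross x-line → (3,3), t=0.2692
    cross y-line → (3,2), t=0.8887
    cross x-line → (2,2), t=1.3044
    cross x-line → (1,2), t=2.3397 (wall)
  → r_1 = 2.3397
beam 2: φ=-45°, α=240°
  d=(-0.5000,-0.8660)  start (4,3)  tX=0.5200 tY=0.2656  stride 1/|dx|=2.0000 1/|dy|=1.1547
    cross y-line → (4,2), t=0.2656
    cross x-line → (3,2), t=0.5200
    cross y-line → (3,1), t=1.4203
    cross x-line → (2,1), t=2.5200
    cross y-line → (2,0), t=2.5750 (wall)
  → r_2 = 2.5750
beam 3: φ=0°, α=285°
  d=(0.2588,-0.9659)  start (4,3)  tX=2.8591 tY=0.2381  stride 1/|dx|=3.8637 1/|dy|=1.0353
    cross y-line → (4,2), t=0.2381
    cross y-line → (4,1), t=1.2734
    cross y-line → (4,0), t=2.3087 (wall)
  → r_3 = 2.3087
beam 4: φ=45°, α=330°
  d=(0.8660,-0.5000)  start (4,3)  tX=0.8545 tY=0.4600  stride 1/|dx|=1.1547 1/|dy|=2.0000
    cross y-line → (4,2), t=0.4600
    cross x-line → (5,2), t=0.8545
    cross x-line → (6,2), t=2.0092 (wall)
  → r_4 = 2.0092
beam 5: φ=90°, α=15°
  d=(0.9659,0.2588)  start (4,3)  tX=0.7661 tY=2.9751  stride 1/|dx|=1.0353 1/|dy|=3.8637
    cross x-line → (5,3), t=0.7661 (wall)
  → r_5 = 0.7661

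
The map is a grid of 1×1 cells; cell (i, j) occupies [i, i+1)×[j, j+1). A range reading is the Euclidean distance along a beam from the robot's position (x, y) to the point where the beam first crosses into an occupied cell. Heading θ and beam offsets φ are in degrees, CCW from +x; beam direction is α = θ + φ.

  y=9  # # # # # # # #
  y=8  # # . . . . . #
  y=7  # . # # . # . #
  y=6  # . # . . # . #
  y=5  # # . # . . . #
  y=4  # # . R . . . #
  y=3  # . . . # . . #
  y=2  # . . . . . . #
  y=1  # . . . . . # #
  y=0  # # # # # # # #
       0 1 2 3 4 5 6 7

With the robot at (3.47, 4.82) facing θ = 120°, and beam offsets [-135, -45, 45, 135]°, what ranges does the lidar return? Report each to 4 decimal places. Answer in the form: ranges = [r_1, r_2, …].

beam 1: φ=-135°, α=345°
  d=(0.9659,-0.2588)  start (3,4)  tX=0.5487 tY=3.1682  stride 1/|dx|=1.0353 1/|dy|=3.8637
    cross x-line → (4,4), t=0.5487
    cross x-line → (5,4), t=1.5840
    cross x-line → (6,4), t=2.6192
    cross y-line → (6,3), t=3.1682
    cross x-line → (7,3), t=3.6545 (wall)
  → r_1 = 3.6545
beam 2: φ=-45°, α=75°
  d=(0.2588,0.9659)  start (3,4)  tX=2.0478 tY=0.1863  stride 1/|dx|=3.8637 1/|dy|=1.0353
    cross y-line → (3,5), t=0.1863 (wall)
  → r_2 = 0.1863
beam 3: φ=45°, α=165°
  d=(-0.9659,0.2588)  start (3,4)  tX=0.4866 tY=0.6955  stride 1/|dx|=1.0353 1/|dy|=3.8637
    cross x-line → (2,4), t=0.4866
    cross y-line → (2,5), t=0.6955
    cross x-line → (1,5), t=1.5219 (wall)
  → r_3 = 1.5219
beam 4: φ=135°, α=255°
  d=(-0.2588,-0.9659)  start (3,4)  tX=1.8159 tY=0.8489  stride 1/|dx|=3.8637 1/|dy|=1.0353
    cross y-line → (3,3), t=0.8489
    cross x-line → (2,3), t=1.8159
    cross y-line → (2,2), t=1.8842
    cross y-line → (2,1), t=2.9195
    cross y-line → (2,0), t=3.9548 (wall)
  → r_4 = 3.9548

ranges = [3.6545, 0.1863, 1.5219, 3.9548]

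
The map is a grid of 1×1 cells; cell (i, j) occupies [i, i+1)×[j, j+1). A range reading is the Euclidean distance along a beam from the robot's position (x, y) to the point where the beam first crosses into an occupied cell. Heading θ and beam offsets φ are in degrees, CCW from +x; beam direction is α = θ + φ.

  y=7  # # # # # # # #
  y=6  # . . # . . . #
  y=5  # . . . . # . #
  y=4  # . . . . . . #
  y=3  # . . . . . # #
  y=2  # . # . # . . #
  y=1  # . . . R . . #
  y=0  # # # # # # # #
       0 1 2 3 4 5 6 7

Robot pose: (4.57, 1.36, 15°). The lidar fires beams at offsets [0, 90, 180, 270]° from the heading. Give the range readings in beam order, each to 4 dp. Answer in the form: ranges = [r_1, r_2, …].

ranges = [2.5157, 0.6626, 1.3909, 0.3727]

beam 1: φ=0°, α=15°
  direction (0.9659, 0.2588); cell (4,1); t to first gridline: x 0.4452, y 2.4728 (then +1.0353 / +3.8637)
    (5,1) via x @ 0.4452
    (6,1) via x @ 1.4804
    (6,2) via y @ 2.4728
    (7,2) via x @ 2.5157  # hit
  → r_1 = 2.5157
beam 2: φ=90°, α=105°
  direction (-0.2588, 0.9659); cell (4,1); t to first gridline: x 2.2023, y 0.6626 (then +3.8637 / +1.0353)
    (4,2) via y @ 0.6626  # hit
  → r_2 = 0.6626
beam 3: φ=180°, α=195°
  direction (-0.9659, -0.2588); cell (4,1); t to first gridline: x 0.5901, y 1.3909 (then +1.0353 / +3.8637)
    (3,1) via x @ 0.5901
    (3,0) via y @ 1.3909  # hit
  → r_3 = 1.3909
beam 4: φ=270°, α=285°
  direction (0.2588, -0.9659); cell (4,1); t to first gridline: x 1.6614, y 0.3727 (then +3.8637 / +1.0353)
    (4,0) via y @ 0.3727  # hit
  → r_4 = 0.3727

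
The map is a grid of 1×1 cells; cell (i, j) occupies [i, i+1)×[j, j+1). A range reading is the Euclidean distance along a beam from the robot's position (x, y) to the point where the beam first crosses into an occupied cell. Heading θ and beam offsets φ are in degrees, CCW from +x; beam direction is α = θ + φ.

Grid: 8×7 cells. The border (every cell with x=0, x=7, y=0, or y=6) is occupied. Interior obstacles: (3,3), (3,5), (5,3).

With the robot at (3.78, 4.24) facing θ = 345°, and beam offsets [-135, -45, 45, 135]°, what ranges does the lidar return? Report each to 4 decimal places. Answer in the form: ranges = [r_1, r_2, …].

beam 1: φ=-135°, α=210°
  dir = (cos 210°, sin 210°) = (-0.8660, -0.5000); from cell (3,4)
  next x-line at t=0.9007, next y-line at t=0.4800; Δt_x=1.1547, Δt_y=2.0000
    y: enter (3,3) at t=0.4800 ← occupied
  → r_1 = 0.4800
beam 2: φ=-45°, α=300°
  dir = (cos 300°, sin 300°) = (0.5000, -0.8660); from cell (3,4)
  next x-line at t=0.4400, next y-line at t=0.2771; Δt_x=2.0000, Δt_y=1.1547
    y: enter (3,3) at t=0.2771 ← occupied
  → r_2 = 0.2771
beam 3: φ=45°, α=30°
  dir = (cos 30°, sin 30°) = (0.8660, 0.5000); from cell (3,4)
  next x-line at t=0.2540, next y-line at t=1.5200; Δt_x=1.1547, Δt_y=2.0000
    x: enter (4,4) at t=0.2540
    x: enter (5,4) at t=1.4087
    y: enter (5,5) at t=1.5200
    x: enter (6,5) at t=2.5634
    y: enter (6,6) at t=3.5200 ← occupied
  → r_3 = 3.5200
beam 4: φ=135°, α=120°
  dir = (cos 120°, sin 120°) = (-0.5000, 0.8660); from cell (3,4)
  next x-line at t=1.5600, next y-line at t=0.8776; Δt_x=2.0000, Δt_y=1.1547
    y: enter (3,5) at t=0.8776 ← occupied
  → r_4 = 0.8776

ranges = [0.4800, 0.2771, 3.5200, 0.8776]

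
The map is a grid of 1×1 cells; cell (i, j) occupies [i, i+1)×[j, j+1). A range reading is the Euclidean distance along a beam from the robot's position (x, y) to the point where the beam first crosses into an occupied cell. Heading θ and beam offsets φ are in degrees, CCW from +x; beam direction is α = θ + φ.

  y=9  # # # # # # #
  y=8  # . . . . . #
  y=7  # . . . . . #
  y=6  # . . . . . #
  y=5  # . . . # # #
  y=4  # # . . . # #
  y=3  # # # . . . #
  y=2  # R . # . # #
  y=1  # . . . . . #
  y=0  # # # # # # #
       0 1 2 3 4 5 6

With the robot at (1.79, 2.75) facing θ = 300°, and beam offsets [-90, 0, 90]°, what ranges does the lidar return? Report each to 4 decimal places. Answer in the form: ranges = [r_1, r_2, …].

beam 1: φ=-90°, α=210°
  direction (-0.8660, -0.5000); cell (1,2); t to first gridline: x 0.9122, y 1.5000 (then +1.1547 / +2.0000)
    (0,2) via x @ 0.9122  # hit
  → r_1 = 0.9122
beam 2: φ=0°, α=300°
  direction (0.5000, -0.8660); cell (1,2); t to first gridline: x 0.4200, y 0.8660 (then +2.0000 / +1.1547)
    (2,2) via x @ 0.4200
    (2,1) via y @ 0.8660
    (2,0) via y @ 2.0207  # hit
  → r_2 = 2.0207
beam 3: φ=90°, α=30°
  direction (0.8660, 0.5000); cell (1,2); t to first gridline: x 0.2425, y 0.5000 (then +1.1547 / +2.0000)
    (2,2) via x @ 0.2425
    (2,3) via y @ 0.5000  # hit
  → r_3 = 0.5000

ranges = [0.9122, 2.0207, 0.5000]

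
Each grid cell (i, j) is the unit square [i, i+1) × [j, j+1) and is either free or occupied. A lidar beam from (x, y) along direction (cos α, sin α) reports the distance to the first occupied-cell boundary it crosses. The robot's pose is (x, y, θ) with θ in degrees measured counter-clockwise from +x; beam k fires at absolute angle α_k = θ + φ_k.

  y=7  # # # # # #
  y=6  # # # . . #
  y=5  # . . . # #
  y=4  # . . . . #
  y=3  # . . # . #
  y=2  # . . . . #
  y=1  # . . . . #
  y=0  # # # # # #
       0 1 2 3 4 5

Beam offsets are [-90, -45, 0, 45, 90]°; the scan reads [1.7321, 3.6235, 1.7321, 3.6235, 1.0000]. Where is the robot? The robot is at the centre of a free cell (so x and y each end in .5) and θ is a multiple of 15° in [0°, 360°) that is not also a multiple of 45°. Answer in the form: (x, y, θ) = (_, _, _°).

The pose lattice has 20·16 = 320 candidates. Test each by forward raycasting.
  (1.5, 3.5, 30°): beam 1 = 2.8868 ≠ 1.7321 ✗
  (1.5, 1.5, 105°): beam 1 = 3.6235 ≠ 1.7321 ✗
  (1.5, 5.5, 15°): beam 1 = 4.6587 ≠ 1.7321 ✗
  (1.5, 1.5, 285°): beam 1 = 0.5176 ≠ 1.7321 ✗
  …
  (1.5, 2.5, 30°): r_1=1.7321, r_2=3.6235, r_3=1.7321, r_4=3.6235, r_5=1.0000 — all match ✓
Only this pose fits every beam.

(x, y, θ) = (1.5, 2.5, 30°)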